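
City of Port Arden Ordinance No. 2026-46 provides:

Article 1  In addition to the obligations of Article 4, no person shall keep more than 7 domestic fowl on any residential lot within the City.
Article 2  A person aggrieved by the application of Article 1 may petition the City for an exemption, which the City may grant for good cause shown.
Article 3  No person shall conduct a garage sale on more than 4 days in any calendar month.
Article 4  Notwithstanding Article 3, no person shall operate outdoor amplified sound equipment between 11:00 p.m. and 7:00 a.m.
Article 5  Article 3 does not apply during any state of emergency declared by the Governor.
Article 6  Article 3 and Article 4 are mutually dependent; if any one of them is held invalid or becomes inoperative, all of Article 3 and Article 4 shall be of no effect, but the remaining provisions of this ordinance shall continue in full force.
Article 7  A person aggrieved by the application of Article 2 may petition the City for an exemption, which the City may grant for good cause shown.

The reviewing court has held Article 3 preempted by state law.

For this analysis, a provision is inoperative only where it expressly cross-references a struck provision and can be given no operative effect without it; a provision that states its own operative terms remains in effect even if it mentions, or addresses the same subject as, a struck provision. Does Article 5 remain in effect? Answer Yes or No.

No

Article 3 is struck. The only function of Article 5 is the emergency suspension of Article 3, so it cannot stand once Article 3 is removed. Although Article 1 refers to Article 4, its operative terms do not depend on Article 4, so it remains in effect. Article 6 declares Article 3 and Article 4 mutually dependent; since one of them has fallen, all of them are of no effect. That brings down Article 4 as well. The remainder continues in force under Article 6. That leaves Article 1, Article 2, Article 6, and Article 7 in effect. Article 5 is among the inoperative provisions, so the answer is no.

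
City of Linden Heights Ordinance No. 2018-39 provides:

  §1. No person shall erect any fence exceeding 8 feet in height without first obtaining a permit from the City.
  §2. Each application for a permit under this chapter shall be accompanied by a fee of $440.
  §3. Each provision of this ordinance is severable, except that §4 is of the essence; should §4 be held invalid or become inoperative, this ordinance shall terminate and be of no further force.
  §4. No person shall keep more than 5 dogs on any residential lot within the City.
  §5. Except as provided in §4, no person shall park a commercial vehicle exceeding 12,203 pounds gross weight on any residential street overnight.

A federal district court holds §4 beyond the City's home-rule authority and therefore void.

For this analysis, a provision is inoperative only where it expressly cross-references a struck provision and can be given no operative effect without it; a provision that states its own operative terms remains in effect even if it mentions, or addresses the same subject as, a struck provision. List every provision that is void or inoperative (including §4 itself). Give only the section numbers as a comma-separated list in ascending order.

1, 2, 3, 4, 5

§4 is struck. Nothing else in the ordinance is defined by reference to §4. §3 makes §4 an essential term, and §4 is the provision held invalid; under §3, the entire ordinance is therefore void. No provision of the ordinance survives.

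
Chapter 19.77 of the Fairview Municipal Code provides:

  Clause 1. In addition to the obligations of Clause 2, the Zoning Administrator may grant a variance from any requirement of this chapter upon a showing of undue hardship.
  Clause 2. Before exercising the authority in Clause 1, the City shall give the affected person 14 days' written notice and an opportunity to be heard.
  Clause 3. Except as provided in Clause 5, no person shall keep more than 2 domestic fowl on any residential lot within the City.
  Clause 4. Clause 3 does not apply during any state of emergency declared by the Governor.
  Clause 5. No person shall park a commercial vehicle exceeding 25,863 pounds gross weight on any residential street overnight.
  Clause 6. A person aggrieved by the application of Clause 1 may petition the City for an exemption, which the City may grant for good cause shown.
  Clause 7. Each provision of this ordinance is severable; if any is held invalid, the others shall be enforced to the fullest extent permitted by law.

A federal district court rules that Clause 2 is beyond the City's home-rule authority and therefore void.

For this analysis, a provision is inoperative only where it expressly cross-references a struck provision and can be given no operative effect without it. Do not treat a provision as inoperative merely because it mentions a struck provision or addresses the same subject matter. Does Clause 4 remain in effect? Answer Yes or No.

Clause 2 is struck. Clause 1 mentions Clause 2 but its own obligation stands independently of Clause 2, so Clause 1 is not affected. Nothing else in the ordinance is defined by reference to Clause 2. Under the severability clause in Clause 7, the remaining provisions continue in force. Clause 1, Clause 3, Clause 4, Clause 5, Clause 6, and Clause 7 remain in effect. Clause 4 is among the surviving provisions, so the answer is yes.

Yes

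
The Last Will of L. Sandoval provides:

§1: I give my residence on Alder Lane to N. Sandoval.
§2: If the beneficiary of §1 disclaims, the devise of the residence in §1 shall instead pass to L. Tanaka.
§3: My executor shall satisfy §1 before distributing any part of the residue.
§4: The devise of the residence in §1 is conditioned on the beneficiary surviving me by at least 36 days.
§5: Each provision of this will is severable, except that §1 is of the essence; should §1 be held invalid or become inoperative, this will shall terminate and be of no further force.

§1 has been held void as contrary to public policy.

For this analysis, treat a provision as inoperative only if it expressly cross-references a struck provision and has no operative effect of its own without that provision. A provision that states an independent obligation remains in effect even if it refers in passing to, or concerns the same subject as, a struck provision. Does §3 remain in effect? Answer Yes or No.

§1 is struck. §2 has no operative effect of its own apart from §1 and is therefore inoperative. The only function of §3 is the priority direction for §1, so it cannot stand once §1 is removed. The only function of §4 is the survivorship condition on §1, so it cannot stand once §1 is removed. §5 makes §1 an essential term, and §1 is the provision held invalid; under §5, the entire will is therefore void. No provision of the will survives. §3 is among the inoperative provisions, so the answer is no.

No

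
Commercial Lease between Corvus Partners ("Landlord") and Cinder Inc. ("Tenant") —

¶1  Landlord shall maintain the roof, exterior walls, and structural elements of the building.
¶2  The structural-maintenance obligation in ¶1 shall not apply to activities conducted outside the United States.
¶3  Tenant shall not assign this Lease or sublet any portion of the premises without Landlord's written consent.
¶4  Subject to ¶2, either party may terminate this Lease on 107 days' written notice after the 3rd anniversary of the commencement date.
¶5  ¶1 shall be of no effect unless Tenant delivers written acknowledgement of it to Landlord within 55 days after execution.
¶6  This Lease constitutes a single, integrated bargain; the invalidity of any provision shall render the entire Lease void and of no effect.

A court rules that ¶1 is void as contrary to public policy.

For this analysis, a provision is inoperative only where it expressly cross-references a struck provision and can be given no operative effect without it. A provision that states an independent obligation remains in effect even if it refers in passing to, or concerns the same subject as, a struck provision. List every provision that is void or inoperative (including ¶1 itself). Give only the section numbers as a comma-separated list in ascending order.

1, 2, 3, 4, 5, 6

¶1 is struck. ¶2 operates only by reference to ¶1, so it falls with ¶1. ¶5 merely fixes the acknowledgement condition for ¶1; with ¶1 gone it has nothing to operate on and falls away. ¶6 provides that the Lease is not severable, so the invalidity of any one provision voids the entire Lease. No provision of the Lease survives.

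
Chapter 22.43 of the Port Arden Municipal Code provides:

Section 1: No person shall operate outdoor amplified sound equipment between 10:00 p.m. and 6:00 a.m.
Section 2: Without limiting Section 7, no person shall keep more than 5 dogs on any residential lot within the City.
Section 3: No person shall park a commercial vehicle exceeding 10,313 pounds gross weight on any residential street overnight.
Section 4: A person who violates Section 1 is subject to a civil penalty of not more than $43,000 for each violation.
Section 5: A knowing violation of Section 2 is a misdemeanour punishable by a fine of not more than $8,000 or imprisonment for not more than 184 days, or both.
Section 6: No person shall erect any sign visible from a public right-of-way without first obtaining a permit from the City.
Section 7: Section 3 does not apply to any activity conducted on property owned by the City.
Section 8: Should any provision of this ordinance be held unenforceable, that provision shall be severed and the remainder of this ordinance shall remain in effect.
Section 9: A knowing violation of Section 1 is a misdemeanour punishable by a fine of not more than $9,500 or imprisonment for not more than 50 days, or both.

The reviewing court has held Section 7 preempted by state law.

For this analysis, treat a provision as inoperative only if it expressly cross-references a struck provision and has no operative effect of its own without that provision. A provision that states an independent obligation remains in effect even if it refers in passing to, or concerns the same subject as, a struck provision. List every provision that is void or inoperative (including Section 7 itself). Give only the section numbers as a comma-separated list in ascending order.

Section 7 is struck. Section 2 mentions Section 7 but its own obligation stands independently of Section 7, so Section 2 is not affected. No other provision's operative terms depend on Section 7. Under the severability clause in Section 8, the remaining provisions continue in force. That leaves Section 1, Section 2, Section 3, Section 4, Section 5, Section 6, Section 8, and Section 9 in effect.

7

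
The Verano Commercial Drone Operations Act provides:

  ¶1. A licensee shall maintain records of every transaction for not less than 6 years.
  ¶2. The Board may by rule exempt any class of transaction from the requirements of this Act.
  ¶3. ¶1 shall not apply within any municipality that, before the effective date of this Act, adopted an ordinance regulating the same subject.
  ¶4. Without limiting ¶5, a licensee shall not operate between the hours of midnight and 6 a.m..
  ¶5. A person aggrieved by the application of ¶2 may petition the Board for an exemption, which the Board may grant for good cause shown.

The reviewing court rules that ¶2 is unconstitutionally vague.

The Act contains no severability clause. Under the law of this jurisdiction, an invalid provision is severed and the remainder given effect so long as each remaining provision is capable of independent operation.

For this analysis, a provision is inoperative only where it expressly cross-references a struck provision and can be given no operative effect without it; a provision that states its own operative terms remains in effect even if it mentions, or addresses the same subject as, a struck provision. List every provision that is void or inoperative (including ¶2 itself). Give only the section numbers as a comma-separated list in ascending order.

2, 5

¶2 is struck. ¶5 has no operative effect of its own apart from ¶2 and is therefore inoperative. ¶4 mentions ¶5 but its own obligation stands independently of ¶5, so ¶4 is not affected. With no severability clause, the stated default rule severs what cannot stand and enforces each remaining provision that can operate on its own. That leaves ¶1, ¶3, and ¶4 in effect.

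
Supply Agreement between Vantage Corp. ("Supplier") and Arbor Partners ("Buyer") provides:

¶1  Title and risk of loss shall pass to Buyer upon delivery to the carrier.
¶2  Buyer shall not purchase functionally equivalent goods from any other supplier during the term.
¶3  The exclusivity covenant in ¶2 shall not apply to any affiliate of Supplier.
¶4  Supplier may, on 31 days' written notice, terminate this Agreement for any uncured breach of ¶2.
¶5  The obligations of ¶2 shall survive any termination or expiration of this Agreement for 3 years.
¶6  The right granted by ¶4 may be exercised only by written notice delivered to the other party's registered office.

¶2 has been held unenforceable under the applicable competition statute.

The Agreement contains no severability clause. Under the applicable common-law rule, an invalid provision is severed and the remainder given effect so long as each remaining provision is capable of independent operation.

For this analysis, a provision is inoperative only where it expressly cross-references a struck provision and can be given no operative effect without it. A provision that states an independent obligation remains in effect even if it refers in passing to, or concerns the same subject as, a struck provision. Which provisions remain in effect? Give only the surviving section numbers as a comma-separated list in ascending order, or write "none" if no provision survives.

¶2 is struck. ¶3 operates only by reference to ¶2, so it falls with ¶2. ¶4 has no operative effect of its own apart from ¶2 and is therefore inoperative. ¶5 has no operative effect of its own apart from ¶2 and is therefore inoperative. ¶6 merely fixes the notice requirement for ¶4; with ¶4 gone it has nothing to operate on and falls away. Under the stated default rule, only provisions that cannot operate independently fall away; the rest are enforced. Only ¶1 remains in effect.

1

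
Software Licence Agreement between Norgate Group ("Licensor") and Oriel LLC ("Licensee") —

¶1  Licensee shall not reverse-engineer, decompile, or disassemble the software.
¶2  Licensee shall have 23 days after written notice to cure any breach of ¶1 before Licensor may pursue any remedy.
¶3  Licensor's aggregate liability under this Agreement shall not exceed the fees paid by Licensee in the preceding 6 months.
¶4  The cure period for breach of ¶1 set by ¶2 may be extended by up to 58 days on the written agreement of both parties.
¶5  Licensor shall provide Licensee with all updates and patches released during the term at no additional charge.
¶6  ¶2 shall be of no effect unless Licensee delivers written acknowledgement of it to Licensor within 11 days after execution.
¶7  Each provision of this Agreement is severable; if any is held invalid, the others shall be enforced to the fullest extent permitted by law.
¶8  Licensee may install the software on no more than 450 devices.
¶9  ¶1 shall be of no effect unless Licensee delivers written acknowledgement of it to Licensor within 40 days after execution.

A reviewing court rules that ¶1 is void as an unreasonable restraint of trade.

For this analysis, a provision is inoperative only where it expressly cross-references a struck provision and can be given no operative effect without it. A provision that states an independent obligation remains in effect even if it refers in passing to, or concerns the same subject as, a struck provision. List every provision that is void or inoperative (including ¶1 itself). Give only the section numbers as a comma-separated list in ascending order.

1, 2, 4, 6, 9

¶1 is struck. ¶2 operates only by reference to ¶1, so it falls with ¶1. ¶9 has no operative effect of its own apart from ¶1 and is therefore inoperative. ¶4 does nothing except set the extension of the cure period for breach of ¶1 by reference to ¶2; with ¶2 gone it has no independent effect and is inoperative. ¶6 has no operative effect of its own apart from ¶2 and is therefore inoperative. Under the severability clause in ¶7, the remaining provisions continue in force. ¶3, ¶5, ¶7, and ¶8 remain in effect.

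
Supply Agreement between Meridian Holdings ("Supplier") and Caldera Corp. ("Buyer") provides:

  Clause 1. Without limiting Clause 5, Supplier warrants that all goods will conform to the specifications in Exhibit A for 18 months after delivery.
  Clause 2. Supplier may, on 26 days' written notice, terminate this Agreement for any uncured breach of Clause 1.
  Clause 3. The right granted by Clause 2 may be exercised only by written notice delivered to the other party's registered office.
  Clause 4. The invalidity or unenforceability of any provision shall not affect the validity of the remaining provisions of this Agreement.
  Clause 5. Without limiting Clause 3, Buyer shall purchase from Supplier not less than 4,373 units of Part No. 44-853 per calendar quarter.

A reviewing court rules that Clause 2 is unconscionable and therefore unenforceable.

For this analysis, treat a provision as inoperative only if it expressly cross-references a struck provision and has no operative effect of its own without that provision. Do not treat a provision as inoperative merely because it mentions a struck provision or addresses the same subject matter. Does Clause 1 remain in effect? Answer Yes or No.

Clause 2 is struck. Clause 3 has no operative effect of its own apart from Clause 2 and is therefore inoperative. Clause 5 mentions Clause 3 but its own obligation stands independently of Clause 3, so Clause 5 is not affected. Under the severability clause in Clause 4, the remaining provisions continue in force. The provisions still in force are Clause 1, Clause 4, and Clause 5. Clause 1 is among the surviving provisions, so the answer is yes.

Yes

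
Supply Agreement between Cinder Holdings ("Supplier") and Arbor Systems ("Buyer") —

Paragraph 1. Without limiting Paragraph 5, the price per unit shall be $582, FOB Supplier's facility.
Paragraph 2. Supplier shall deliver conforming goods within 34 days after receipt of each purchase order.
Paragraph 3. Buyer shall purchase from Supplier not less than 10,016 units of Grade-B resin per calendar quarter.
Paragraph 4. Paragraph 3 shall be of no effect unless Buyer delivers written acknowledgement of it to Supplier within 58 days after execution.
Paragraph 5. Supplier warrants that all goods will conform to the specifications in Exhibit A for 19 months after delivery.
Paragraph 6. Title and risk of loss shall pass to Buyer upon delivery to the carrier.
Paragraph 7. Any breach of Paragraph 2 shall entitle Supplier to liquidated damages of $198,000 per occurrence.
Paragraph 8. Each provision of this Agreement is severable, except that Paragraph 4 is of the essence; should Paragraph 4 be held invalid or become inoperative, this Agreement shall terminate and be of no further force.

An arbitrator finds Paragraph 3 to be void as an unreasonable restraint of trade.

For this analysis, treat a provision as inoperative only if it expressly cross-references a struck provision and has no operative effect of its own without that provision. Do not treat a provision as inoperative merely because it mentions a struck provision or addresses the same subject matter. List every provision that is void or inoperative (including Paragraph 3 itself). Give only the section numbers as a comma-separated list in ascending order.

Paragraph 3 is struck. Paragraph 4 has no operative effect of its own apart from Paragraph 3 and is therefore inoperative. Paragraph 8 makes Paragraph 4 an essential term, and Paragraph 4 has been rendered inoperative by the cascade; under Paragraph 8, the entire Agreement is therefore void. No provision of the Agreement survives.

1, 2, 3, 4, 5, 6, 7, 8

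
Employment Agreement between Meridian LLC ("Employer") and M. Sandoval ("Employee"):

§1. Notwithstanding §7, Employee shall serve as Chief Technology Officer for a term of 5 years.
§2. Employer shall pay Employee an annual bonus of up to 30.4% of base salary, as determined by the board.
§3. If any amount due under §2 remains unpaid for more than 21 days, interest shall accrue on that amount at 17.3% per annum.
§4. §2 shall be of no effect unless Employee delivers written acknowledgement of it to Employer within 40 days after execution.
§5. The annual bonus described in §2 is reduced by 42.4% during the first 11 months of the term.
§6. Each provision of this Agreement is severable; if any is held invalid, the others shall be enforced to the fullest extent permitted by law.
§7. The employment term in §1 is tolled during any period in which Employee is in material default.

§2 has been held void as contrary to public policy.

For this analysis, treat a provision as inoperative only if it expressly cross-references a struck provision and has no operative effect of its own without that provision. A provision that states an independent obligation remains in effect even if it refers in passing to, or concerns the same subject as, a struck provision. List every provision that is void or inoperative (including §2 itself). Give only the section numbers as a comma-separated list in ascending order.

2, 3, 4, 5

§2 is struck. §3 operates only by reference to §2, so it falls with §2. §4 merely fixes the acknowledgement condition for §2; with §2 gone it has nothing to operate on and falls away. The whole of §5 is the introductory reduction to the annual bonus, defined by reference to §2, so §5 cannot stand once §2 is removed. §6 is a severability clause and preserves every provision that can still be given independent effect. That leaves §1, §6, and §7 in effect.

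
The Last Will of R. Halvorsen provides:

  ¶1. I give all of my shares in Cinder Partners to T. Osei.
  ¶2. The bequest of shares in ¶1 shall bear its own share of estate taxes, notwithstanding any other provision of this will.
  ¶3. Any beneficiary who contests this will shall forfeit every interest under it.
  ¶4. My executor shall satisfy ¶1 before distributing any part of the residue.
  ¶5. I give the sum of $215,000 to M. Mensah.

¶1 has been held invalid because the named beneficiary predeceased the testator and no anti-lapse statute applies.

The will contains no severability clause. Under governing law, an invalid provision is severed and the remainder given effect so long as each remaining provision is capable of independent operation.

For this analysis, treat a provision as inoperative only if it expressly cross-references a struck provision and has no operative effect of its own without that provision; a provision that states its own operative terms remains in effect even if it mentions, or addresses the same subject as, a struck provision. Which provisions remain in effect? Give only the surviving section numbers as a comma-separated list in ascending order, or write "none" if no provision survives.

¶1 is struck. ¶2 operates only by reference to ¶1, so it falls with ¶1. ¶4 merely fixes the priority direction for ¶1; with ¶1 gone it has nothing to operate on and falls away. Under the stated default rule, only provisions that cannot operate independently fall away; the rest are enforced. The provisions still in force are ¶3 and ¶5.

3, 5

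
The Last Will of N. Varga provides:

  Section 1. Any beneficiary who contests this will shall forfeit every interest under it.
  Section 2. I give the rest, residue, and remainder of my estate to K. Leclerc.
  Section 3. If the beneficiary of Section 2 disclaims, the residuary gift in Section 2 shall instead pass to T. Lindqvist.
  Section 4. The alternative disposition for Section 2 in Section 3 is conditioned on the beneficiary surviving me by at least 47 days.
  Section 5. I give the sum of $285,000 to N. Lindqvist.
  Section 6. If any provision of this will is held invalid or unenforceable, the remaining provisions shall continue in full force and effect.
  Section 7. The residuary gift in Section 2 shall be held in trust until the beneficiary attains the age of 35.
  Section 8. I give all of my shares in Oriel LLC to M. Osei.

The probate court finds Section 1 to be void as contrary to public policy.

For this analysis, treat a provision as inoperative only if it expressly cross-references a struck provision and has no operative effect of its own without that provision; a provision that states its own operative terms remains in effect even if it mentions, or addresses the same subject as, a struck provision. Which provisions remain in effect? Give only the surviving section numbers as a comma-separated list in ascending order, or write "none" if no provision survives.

2, 3, 4, 5, 6, 7, 8

Section 1 is struck. No other provision's operative terms depend on Section 1. Section 6 is a severability clause and preserves every provision that can still be given independent effect. Section 2, Section 3, Section 4, Section 5, Section 6, Section 7, and Section 8 remain in effect.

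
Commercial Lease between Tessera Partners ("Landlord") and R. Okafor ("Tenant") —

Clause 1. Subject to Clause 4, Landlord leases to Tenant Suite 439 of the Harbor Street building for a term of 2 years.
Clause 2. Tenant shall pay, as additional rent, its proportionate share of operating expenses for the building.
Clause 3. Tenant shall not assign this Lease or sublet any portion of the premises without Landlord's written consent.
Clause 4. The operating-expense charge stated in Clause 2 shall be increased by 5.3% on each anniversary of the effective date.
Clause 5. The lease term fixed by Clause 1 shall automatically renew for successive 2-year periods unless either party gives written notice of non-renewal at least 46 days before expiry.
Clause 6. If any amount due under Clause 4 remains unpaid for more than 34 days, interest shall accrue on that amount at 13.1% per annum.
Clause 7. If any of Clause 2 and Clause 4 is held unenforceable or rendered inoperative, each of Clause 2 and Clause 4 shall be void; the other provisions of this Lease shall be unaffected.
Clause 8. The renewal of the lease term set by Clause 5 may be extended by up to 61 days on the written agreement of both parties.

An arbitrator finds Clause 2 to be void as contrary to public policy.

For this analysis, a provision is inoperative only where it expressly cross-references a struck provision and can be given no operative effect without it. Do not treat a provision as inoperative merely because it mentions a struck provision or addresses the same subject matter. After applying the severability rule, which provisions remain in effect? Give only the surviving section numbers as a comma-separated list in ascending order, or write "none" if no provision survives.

Clause 2 is struck. The whole of Clause 4 is the escalation of the operating-expense charge, defined by reference to Clause 2, so Clause 4 cannot stand once Clause 2 is removed. Clause 6 operates only by reference to Clause 4, so it falls with Clause 4. Clause 1 mentions Clause 4 but its own obligation stands independently of Clause 4, so Clause 1 is not affected. Clause 7 declares Clause 2 and Clause 4 mutually dependent; since one of them has fallen, all of them are of no effect. The remainder continues in force under Clause 7. That leaves Clause 1, Clause 3, Clause 5, Clause 7, and Clause 8 in effect.

1, 3, 5, 7, 8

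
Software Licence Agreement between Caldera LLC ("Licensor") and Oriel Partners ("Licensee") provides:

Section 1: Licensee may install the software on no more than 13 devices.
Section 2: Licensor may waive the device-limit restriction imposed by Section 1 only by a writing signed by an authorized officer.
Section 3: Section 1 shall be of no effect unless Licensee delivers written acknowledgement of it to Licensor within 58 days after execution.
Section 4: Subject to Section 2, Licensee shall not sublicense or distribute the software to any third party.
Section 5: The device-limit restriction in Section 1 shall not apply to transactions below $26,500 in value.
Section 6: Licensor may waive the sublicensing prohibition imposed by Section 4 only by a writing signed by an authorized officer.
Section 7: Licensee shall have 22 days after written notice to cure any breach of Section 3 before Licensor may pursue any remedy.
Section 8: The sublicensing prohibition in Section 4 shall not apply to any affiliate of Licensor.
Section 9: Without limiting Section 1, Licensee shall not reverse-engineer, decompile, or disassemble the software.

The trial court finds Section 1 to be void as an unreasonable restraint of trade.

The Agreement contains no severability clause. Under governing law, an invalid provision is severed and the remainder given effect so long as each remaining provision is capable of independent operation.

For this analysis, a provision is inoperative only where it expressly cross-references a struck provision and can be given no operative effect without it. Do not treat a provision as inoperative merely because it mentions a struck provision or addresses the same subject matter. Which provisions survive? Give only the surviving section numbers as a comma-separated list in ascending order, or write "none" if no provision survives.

Section 1 is struck. Section 2 has no operative effect of its own apart from Section 1 and is therefore inoperative. Section 3 operates only by reference to Section 1, so it falls with Section 1. Section 5 does nothing except set the carve-out from the device-limit restriction by reference to Section 1; with Section 1 gone it has no independent effect and is inoperative. Section 7 has no operative effect of its own apart from Section 3 and is therefore inoperative. Section 9 mentions Section 1 but its own obligation stands independently of Section 1, so Section 9 is not affected. Section 4 mentions Section 2 but its own obligation stands independently of Section 2, so Section 4 is not affected. Under the stated default rule, only provisions that cannot operate independently fall away; the rest are enforced. The provisions still in force are Section 4, Section 6, Section 8, and Section 9.

4, 6, 8, 9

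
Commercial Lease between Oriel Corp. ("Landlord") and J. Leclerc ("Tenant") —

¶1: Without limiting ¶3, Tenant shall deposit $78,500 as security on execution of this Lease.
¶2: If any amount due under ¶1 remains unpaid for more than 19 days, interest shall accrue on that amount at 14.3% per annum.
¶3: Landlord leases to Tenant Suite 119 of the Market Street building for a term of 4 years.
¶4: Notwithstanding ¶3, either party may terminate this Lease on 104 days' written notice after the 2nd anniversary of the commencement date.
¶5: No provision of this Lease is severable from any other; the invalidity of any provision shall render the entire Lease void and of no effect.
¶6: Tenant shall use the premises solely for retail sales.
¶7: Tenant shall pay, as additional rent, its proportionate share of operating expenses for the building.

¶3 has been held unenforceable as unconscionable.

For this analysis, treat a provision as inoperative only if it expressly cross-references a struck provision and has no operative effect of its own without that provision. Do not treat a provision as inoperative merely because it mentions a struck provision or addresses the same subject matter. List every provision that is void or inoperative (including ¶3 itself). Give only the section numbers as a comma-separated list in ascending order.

1, 2, 3, 4, 5, 6, 7

¶3 is struck. No other provision's operative terms depend on ¶3. ¶5 provides that the Lease is not severable, so the invalidity of any one provision voids the entire Lease. No provision of the Lease survives.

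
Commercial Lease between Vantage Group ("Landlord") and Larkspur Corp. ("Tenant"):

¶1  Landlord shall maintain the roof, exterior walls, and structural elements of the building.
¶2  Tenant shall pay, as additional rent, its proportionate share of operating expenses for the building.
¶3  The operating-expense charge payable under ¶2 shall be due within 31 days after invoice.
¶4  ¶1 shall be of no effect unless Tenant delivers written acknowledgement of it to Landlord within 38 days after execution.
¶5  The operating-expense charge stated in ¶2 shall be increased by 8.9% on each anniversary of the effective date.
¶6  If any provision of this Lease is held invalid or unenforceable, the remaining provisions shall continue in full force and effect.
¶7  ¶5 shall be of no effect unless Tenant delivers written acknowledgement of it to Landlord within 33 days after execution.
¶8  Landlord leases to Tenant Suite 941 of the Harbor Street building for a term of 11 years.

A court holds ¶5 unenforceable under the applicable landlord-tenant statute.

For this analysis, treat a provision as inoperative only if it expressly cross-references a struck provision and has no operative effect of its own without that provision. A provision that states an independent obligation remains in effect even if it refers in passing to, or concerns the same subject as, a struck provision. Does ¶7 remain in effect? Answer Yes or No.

¶5 is struck. The only function of ¶7 is the acknowledgement condition for ¶5, so it cannot stand once ¶5 is removed. Under the severability clause in ¶6, the remaining provisions continue in force. ¶1, ¶2, ¶3, ¶4, ¶6, and ¶8 remain in effect. ¶7 is among the inoperative provisions, so the answer is no.

No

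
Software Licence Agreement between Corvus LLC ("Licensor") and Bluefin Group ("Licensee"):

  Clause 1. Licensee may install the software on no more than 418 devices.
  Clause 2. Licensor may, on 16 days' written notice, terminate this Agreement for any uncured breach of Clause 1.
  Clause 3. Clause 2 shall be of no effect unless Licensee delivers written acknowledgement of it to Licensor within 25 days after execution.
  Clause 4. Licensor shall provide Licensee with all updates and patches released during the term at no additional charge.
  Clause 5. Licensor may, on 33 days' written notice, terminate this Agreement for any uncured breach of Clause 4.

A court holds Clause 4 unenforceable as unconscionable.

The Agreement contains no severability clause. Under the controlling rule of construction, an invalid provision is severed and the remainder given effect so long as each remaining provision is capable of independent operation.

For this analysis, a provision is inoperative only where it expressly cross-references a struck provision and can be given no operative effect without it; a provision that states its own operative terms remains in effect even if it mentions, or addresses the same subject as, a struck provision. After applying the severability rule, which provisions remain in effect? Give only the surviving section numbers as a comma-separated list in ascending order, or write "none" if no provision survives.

1, 2, 3

Clause 4 is struck. Clause 5 operates only by reference to Clause 4, so it falls with Clause 4. Under the stated default rule, only provisions that cannot operate independently fall away; the rest are enforced. The provisions still in force are Clause 1, Clause 2, and Clause 3.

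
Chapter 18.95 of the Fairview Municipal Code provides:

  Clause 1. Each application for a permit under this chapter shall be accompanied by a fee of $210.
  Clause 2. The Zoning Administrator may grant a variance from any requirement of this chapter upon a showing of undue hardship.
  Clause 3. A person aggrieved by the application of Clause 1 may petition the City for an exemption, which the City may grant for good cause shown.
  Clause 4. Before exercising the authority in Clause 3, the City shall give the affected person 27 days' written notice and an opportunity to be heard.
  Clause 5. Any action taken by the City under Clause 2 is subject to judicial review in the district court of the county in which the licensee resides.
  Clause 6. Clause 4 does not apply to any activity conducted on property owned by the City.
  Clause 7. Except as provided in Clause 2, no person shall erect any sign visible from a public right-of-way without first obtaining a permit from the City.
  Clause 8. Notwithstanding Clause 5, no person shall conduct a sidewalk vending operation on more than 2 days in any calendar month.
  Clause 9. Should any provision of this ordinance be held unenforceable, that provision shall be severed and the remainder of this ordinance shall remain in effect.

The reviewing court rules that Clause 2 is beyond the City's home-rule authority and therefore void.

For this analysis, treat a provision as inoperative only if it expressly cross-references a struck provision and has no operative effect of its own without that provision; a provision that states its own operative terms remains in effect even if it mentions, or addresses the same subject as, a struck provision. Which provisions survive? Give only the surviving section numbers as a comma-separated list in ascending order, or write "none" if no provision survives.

1, 3, 4, 6, 7, 8, 9

Clause 2 is struck. The only function of Clause 5 is the judicial-review right for Clause 2, so it cannot stand once Clause 2 is removed. Although Clause 8 refers to Clause 5, its operative terms do not depend on Clause 5, so it remains in effect. Although Clause 7 refers to Clause 2, its operative terms do not depend on Clause 2, so it remains in effect. Under the severability clause in Clause 9, the remaining provisions continue in force. That leaves Clause 1, Clause 3, Clause 4, Clause 6, Clause 7, Clause 8, and Clause 9 in effect.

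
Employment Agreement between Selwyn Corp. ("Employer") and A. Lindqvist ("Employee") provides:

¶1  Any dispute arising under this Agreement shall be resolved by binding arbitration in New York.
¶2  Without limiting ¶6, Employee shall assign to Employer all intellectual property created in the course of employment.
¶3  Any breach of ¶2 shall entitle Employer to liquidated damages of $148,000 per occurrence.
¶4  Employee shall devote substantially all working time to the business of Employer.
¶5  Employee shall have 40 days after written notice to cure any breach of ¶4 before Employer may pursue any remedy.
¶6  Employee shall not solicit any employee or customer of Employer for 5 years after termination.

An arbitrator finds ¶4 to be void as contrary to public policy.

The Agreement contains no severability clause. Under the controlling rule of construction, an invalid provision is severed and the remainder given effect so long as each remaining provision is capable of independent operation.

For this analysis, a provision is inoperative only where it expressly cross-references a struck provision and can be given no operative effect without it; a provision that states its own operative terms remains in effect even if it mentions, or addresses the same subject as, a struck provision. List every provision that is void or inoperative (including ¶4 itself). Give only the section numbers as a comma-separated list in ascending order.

¶4 is struck. ¶5 has no operative effect of its own apart from ¶4 and is therefore inoperative. With no severability clause, the stated default rule severs what cannot stand and enforces each remaining provision that can operate on its own. That leaves ¶1, ¶2, ¶3, and ¶6 in effect.

4, 5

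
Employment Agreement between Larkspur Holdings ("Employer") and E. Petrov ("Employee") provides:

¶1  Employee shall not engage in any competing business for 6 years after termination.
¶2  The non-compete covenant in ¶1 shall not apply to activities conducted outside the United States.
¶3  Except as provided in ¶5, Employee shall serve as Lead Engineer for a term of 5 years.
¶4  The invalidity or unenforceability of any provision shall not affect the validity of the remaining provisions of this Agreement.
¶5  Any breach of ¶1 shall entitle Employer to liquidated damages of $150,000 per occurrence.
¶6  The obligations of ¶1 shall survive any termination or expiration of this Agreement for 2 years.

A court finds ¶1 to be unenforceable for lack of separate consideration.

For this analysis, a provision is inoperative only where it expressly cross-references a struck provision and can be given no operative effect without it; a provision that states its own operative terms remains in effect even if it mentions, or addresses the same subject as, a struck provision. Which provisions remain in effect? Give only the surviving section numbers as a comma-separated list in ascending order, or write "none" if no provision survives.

3, 4

¶1 is struck. ¶2 does nothing except set the carve-out from the non-compete covenant by reference to ¶1; with ¶1 gone it has no independent effect and is inoperative. ¶5 operates only by reference to ¶1, so it falls with ¶1. ¶6 merely fixes the survival period for ¶1; with ¶1 gone it has nothing to operate on and falls away. ¶3 mentions ¶5 but its own obligation stands independently of ¶5, so ¶3 is not affected. Under the severability clause in ¶4, the remaining provisions continue in force. That leaves ¶3 and ¶4 in effect.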